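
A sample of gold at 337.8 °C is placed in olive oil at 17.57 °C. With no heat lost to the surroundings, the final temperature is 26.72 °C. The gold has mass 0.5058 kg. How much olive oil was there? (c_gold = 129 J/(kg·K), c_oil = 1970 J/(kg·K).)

Heat gained plus heat lost sum to zero:
0.5058·129·(26.72 − 337.8) + m·1970·(26.72 − 17.57) = 0
18025 m = 20297
m = 20297/18025 ≈ 1.126 kg

m ≈ 1.13 kg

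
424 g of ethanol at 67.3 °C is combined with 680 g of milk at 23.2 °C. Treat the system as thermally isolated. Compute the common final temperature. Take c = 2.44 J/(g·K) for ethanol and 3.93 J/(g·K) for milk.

|Q_ethanol| = |Q_milk|:
424×2.44×(67.3 − T) = 680×3.93×(T − 23.2)
1034.6(67.3 − T) = 2672.4(T − 23.2)
3707 T = 131626  ⇒  T ≈ 35.51 °C

T_f ≈ 35.5 °C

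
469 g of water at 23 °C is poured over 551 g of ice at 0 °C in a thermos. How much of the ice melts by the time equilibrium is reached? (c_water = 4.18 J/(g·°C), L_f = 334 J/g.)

Cooling the water to 0 °C releases 469×4.18×23 = 45090 J.
Fully melting the ice requires m_ice L_f = 551×334 = 184034 J.
That's not enough to melt it all — equilibrium is at 0 °C with ice remaining.
m_melt = 45090 / L_f = 135 g.

m_melted ≈ 135 g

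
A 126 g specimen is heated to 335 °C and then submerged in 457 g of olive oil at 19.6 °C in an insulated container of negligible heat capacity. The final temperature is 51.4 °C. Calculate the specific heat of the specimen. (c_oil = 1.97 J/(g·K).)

c ≈ 0.801 J/(g·K)

Let T be the final temperature. ΣQ_i = 0:
126·c·(51.4 − 335) + 457·1.97·(51.4 − 19.6) = 0
-35734 c = -28629
c = -28629/-35734 ≈ 0.8012 J/(g·K)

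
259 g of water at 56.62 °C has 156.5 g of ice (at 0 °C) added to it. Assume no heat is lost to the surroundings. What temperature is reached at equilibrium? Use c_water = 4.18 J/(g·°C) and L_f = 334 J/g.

Heat gained plus heat lost sum to zero:
fusion: m_ice L_f = 156.5·334 = 52271; meltwater 0→T: 156.5·4.18·T = 654.17 T; water cools: 259·4.18·(T − 56.62) = 1082.6(T − 56.62)
1736.8 T = 61298 − 52271 = 9026.9
T ≈ 5.20 °C — above 0 °C, consistent with complete melting.

T_f ≈ 5.2 °C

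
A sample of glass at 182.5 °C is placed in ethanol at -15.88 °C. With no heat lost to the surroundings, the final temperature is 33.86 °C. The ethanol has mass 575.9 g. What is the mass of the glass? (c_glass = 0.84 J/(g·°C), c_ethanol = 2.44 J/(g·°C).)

|Q_glass| = |Q_ethanol|:
m·0.84·(182.5 − 33.86) = 575.9·2.44·(33.86 − (-15.88))
124.86 m = 69894  ⇒  m ≈ 559.8 g

m ≈ 560 g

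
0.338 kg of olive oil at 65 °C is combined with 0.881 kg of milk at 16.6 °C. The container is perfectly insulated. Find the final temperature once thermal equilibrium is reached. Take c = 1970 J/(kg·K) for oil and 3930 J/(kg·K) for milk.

T_f ≈ 24.4 °C

T_f is the heat-capacity-weighted average of the initial temperatures:
T_f = (665.86*65 + 3462.3*16.6) / (665.86 + 3462.3)
    = 100756 / 4128.2 ≈ 24.41 °C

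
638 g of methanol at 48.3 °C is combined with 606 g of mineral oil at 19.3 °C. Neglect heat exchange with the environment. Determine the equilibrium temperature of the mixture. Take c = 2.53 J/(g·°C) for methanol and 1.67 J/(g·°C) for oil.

T_f ≈ 37.1 °C

Setting the total heat transfer to zero:
638·2.53·(T − 48.3) + 606·1.67·(T − 19.3) = 0
(1614.1 + 1012) T = 1614.1·48.3 + 1012·19.3
T = 97495 / 2626.2 = 37.1 °C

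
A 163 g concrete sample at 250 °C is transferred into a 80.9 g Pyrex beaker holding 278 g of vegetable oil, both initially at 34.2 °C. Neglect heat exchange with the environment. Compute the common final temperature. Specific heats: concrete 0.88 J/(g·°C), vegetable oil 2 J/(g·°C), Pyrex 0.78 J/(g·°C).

T_f = Σ m_i c_i T_i / Σ m_i c_i:
T_f = (143.44*250 + 556*34.2 + 63.1*34.2) / (143.44 + 556 + 63.1)
    = 57033 / 762.54 ≈ 74.79 °C

T_f ≈ 74.8 °C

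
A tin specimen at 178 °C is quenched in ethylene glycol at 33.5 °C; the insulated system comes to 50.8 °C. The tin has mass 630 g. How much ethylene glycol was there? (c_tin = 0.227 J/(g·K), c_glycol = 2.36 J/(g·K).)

m ≈ 446 g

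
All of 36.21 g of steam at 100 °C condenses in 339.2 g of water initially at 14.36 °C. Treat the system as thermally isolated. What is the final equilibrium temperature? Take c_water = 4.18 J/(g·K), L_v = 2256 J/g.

T_f ≈ 74.7 °C

Energy balance with sensible and latent terms:
steam→water at 100 °C releases m L_v = 36.21·2256 = 81690; condensed water 100 °C→T: 151.36(T − 100); water warms: 339.2·4.18·(T − 14.36) = 1417.9(T − 14.36)
1569.2 T = 81690 + 15136 + 20360 = 117186
T ≈ 74.68 °C, under the boiling point, so the assumption holds.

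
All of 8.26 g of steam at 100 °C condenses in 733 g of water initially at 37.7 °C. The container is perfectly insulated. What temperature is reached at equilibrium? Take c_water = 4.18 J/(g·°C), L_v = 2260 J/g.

Setting the total heat transfer to zero:
steam→water at 100 °C releases m L_v = 8.26×2260 = 18668
  condensed water 100 °C→T: 34.53(T − 100)
  original water: 3063.9(T − 37.7)
3098.5 T = 18668 + 3452.7 + 115511 = 137631
T ≈ 44.42 °C (< 100 °C, so full condensation is consistent).

T_f ≈ 44.4 °C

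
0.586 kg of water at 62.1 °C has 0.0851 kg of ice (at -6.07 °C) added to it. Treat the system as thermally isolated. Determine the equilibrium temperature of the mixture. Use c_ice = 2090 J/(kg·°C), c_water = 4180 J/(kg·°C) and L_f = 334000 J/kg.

Heat gained plus heat lost sum to zero:
warm ice to 0 °C: 0.0851·2090·(0 − (-6.07)) = 1079.6
  latent heat to melt: 0.0851·334000 = 28423
  meltwater 0→T: 0.0851·4180·T = 355.72 T
  water cools: 0.586·4180·(T − 62.1) = 2449.5(T − 62.1)
2805.2 T = 152113 − 29503 = 122610
T ≈ 43.71 °C. Since T > 0 °C, the all-ice-melts assumption holds.

T_f ≈ 43.7 °C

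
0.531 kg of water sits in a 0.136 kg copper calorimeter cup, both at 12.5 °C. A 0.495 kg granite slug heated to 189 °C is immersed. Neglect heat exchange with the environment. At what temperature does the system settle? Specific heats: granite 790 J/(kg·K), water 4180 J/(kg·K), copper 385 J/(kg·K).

T_f ≈ 38.4 °C

Let T be the final temperature. ΣQ_i = 0:
0.495*790*(T − 189) + 0.531*4180*(T − 12.5) + 0.136*385*(T − 12.5) = 0
391.05(T − 189) + 2219.6(T − 12.5) + 52.36(T − 12.5) = 0
2663 T = 102308
T = 102308 / 2663 = 38.4 °C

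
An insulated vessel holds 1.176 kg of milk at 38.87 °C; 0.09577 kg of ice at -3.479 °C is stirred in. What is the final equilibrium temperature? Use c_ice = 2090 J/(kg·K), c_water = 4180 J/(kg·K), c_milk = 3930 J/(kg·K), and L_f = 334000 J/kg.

T_f ≈ 29.3 °C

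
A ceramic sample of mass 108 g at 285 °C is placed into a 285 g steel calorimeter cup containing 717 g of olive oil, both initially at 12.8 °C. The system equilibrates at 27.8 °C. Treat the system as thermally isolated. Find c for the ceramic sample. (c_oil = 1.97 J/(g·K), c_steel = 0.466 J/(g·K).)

c ≈ 0.834 J/(g·K)

Energy conservation, ΣQ = 0:
108×c×(27.8 − 285) + 717×1.97×(27.8 − 12.8) + 285×0.466×(27.8 − 12.8) = 0
-27778 c = -23180
c = -23180/-27778 ≈ 0.8345 J/(g·K)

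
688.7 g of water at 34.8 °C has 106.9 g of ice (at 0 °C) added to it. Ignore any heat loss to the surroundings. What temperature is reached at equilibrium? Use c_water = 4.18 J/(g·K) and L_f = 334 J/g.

T_f ≈ 19.4 °C

Sum of m c ΔT and latent-heat terms is zero:
fusion: m_ice L_f = 106.9·334 = 35705
  meltwater 0→T: 106.9·4.18·T = 446.84 T
  water: 2878.8(T − 34.8)
3325.6 T = 100181 − 35705 = 64476
T ≈ 19.39 °C — above 0 °C, consistent with complete melting.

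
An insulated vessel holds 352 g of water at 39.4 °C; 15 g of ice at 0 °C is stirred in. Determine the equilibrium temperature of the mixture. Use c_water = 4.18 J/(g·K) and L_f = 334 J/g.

T_f ≈ 34.5 °C

Taking heat into each body as positive, Σ m c ΔT = 0:
melt ice: 15·334 = 5010
  warm the meltwater: 62.7 T
  water: 1471.4(T − 39.4)
1534.1 T = 57972 − 5010 = 52962
T ≈ 34.52 °C — above 0 °C, consistent with complete melting.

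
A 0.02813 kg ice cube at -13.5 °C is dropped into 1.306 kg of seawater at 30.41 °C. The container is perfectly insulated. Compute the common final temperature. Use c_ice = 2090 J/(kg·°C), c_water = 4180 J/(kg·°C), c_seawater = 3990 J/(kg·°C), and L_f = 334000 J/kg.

Sum of m c ΔT and latent-heat terms is zero:
warm ice to 0 °C: 0.02813×2090×(0 − (-13.5)) = 793.69
  melt ice: 0.02813×334000 = 9395.4
  warm the meltwater: 117.58 T
  seawater: 5210.9(T − 30.41)
5328.5 T = 158465 − 10189 = 148276
T ≈ 27.83 °C (positive, so assuming full melt was valid).

T_f ≈ 27.8 °C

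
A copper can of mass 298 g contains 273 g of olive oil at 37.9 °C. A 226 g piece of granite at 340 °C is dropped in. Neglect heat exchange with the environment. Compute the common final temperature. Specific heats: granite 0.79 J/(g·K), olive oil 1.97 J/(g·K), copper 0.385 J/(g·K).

Setting the total heat transfer to zero:
226×0.79×(T − 340) + 273×1.97×(T − 37.9) + 298×0.385×(T − 37.9) = 0
178.54(T − 340) + 537.81(T − 37.9) + 114.73(T − 37.9) = 0
(178.54 + 537.81 + 114.73) T = 178.54×340 + 537.81×37.9 + 114.73×37.9
T ≈ 102.80 °C

T_f ≈ 102.8 °C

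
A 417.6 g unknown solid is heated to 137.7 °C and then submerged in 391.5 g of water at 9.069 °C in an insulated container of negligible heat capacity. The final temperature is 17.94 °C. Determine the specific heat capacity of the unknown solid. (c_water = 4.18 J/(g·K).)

c ≈ 0.29 J/(g·K)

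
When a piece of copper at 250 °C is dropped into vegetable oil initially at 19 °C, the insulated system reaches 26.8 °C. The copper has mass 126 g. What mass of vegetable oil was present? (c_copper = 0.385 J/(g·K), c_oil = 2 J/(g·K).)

m ≈ 694 g

Net heat exchanged in the isolated system is zero:
126×0.385×(26.8 − 250) + m×2×(26.8 − 19) = 0
15.6 m = 10827
m = 10827/15.6 ≈ 694.1 g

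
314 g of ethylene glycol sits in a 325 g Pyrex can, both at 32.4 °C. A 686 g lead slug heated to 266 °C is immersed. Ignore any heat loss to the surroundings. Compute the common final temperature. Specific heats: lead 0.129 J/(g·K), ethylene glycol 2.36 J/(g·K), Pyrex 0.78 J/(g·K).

T_f ≈ 51.5 °C

Taking heat into each body as positive, Σ m c ΔT = 0:
686×0.129×(T − 266) + 314×2.36×(T − 32.4) + 325×0.78×(T − 32.4) = 0
88.49(T − 266) + 741.04(T − 32.4) + 253.5(T − 32.4) = 0
1083 T = 55762
T ≈ 51.49 °C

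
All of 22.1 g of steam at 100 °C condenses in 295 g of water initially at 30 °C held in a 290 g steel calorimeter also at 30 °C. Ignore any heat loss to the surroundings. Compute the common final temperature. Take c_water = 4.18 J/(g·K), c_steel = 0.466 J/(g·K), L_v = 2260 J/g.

Heat gained plus heat lost sum to zero:
condense steam: −22.1·2260 = −49946; condensate cools 100→T: 22.1·4.18·(T − 100) = 92.38(T − 100); original water: 1233.1(T − 30); cup: 135.14(T − 30)
1460.6 T = 49946 + 9237.8 + 41047 = 100231
T ≈ 68.62 °C — below 100 °C, confirming all the steam condensed.

T_f ≈ 68.6 °C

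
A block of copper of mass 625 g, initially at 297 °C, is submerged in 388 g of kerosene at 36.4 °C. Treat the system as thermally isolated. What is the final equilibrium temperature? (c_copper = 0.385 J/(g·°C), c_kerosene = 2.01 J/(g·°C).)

With ΣQ=0 the equilibrium temperature is the m·c-weighted mean:
T_f = (240.62·297 + 779.88·36.4) / (240.62 + 779.88)
    = 99853 / 1020.5 ≈ 97.85 °C

T_f ≈ 97.8 °C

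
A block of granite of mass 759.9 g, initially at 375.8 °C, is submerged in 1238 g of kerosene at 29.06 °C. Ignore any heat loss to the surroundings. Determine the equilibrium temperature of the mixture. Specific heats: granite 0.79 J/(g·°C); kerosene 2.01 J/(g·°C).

Let T be the final temperature. ΣQ_i = 0:
759.9·0.79·(T − 375.8) + 1238·2.01·(T − 29.06) = 0
3088.7 T = 297913
T = 297913/3088.7 ≈ 96.45 °C

T_f ≈ 96.5 °C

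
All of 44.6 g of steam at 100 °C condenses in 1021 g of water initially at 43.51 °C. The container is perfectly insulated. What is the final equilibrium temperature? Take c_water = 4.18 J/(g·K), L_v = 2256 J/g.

T_f ≈ 68.5 °C

Energy balance with sensible and latent terms:
latent heat released on condensation: 44.6·2256 = 100618
  condensate cools 100→T: 44.6·4.18·(T − 100) = 186.43(T − 100)
  water warms: 1021·4.18·(T − 43.51) = 4267.8(T − 43.51)
4454.2 T = 100618 + 18643 + 185691 = 304952
T ≈ 68.46 °C — below 100 °C, confirming all the steam condensed.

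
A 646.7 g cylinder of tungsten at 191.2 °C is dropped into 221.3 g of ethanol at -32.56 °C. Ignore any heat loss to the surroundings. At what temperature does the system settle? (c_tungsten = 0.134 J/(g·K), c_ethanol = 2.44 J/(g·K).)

Energy conservation, ΣQ = 0:
646.7·0.134·(T − 191.2) + 221.3·2.44·(T − (-32.56)) = 0
86.66(T − 191.2) + 539.97(T − (-32.56)) = 0
(86.66 + 539.97) T = 86.66·191.2 + 539.97·(-32.56)
T = -1012.5/626.63 ≈ -1.62 °C

T_f ≈ -1.6 °C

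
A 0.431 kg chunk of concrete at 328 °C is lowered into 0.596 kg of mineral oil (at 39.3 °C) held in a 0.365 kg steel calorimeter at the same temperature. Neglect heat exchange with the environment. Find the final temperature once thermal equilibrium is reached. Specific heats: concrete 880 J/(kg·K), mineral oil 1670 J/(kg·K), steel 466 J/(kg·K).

With ΣQ=0 the equilibrium temperature is the m·c-weighted mean:
T_f = (379.28·328 + 995.32·39.3 + 170.09·39.3) / (379.28 + 995.32 + 170.09)
    = 170204 / 1544.7 ≈ 110.19 °C

T_f ≈ 110.2 °C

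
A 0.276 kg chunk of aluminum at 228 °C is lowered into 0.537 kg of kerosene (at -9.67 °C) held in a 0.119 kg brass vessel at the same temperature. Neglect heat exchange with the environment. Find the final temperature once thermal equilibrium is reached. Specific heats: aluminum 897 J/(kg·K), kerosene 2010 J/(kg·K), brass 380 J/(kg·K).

With ΣQ=0 the equilibrium temperature is the m·c-weighted mean:
T_f = (247.57·228 + 1079.4·(-9.67) + 45.22·(-9.67)) / (247.57 + 1079.4 + 45.22)
    = 45572 / 1372.2 ≈ 33.21 °C

T_f ≈ 33.2 °C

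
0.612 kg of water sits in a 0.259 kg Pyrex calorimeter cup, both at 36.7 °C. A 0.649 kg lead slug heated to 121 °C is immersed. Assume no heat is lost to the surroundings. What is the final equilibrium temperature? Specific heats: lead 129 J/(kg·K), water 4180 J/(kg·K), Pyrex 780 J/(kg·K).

T_f is the heat-capacity-weighted average of the initial temperatures:
T_f = (83.72×121 + 2558.2×36.7 + 202.02×36.7) / (83.72 + 2558.2 + 202.02)
    = 111429 / 2843.9 ≈ 39.18 °C

T_f ≈ 39.2 °C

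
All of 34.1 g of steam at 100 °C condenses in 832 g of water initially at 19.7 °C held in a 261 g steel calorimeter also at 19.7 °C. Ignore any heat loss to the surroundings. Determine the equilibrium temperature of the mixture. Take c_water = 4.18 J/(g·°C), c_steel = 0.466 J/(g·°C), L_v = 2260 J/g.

Taking heat into each body as positive, Σ m c ΔT = 0:
condense steam: −34.1·2260 = −77066; condensate cools 100→T: 34.1·4.18·(T − 100) = 142.54(T − 100); original water: 3477.8(T − 19.7); steel cup: 261·0.466·(T − 19.7) = 121.63(T − 19.7)
3741.9 T = 77066 + 14254 + 70908 = 162228
T ≈ 43.35 °C, under the boiling point, so the assumption holds.

T_f ≈ 43.4 °C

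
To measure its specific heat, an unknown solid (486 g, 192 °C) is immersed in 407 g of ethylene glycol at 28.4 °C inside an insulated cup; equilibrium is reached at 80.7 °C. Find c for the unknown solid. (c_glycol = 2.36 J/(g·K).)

Let T be the final temperature. ΣQ_i = 0:
486×c×(80.7 − 192) + 407×2.36×(80.7 − 28.4) = 0
-54092 c = -50235
c = -50235/-54092 ≈ 0.9287 J/(g·K)

c ≈ 0.929 J/(g·K)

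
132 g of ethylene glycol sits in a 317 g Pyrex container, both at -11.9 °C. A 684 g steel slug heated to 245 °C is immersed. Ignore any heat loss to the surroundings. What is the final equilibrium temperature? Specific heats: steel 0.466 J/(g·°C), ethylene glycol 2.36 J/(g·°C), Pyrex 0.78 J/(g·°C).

T_f ≈ 81.4 °C

Taking heat into each body as positive, Σ m c ΔT = 0:
684·0.466·(T − 245) + 132·2.36·(T − (-11.9)) + 317·0.78·(T − (-11.9)) = 0
318.74(T − 245) + 311.52(T − (-11.9)) + 247.26(T − (-11.9)) = 0
877.52 T = 71443
T = 71443/877.52 ≈ 81.41 °C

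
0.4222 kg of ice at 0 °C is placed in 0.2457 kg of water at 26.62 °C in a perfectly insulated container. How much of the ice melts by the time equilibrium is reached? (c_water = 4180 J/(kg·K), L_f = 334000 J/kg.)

m_melted ≈ 0.0819 kg

Cooling the water to 0 °C releases 0.2457·4180·26.62 = 27339 J.
Fully melting the ice requires m_ice L_f = 0.4222·334000 = 141015 J.
Since 27339 < 141015 J, not all the ice melts; equilibrium is at 0 °C.
m_melted·334000 = 27339  ⇒  m_melted ≈ 0.08185 kg.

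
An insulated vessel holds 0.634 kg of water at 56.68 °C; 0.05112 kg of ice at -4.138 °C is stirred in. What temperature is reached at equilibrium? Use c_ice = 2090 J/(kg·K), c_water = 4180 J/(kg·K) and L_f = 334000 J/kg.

Net heat exchanged in the isolated system is zero:
warm ice to 0 °C: 0.05112×2090×(0 − (-4.138)) = 442.11
  melt ice: 0.05112×334000 = 17074
  warm the meltwater: 213.68 T
  water: 2650.1(T − 56.68)
2863.8 T = 150209 − 17516 = 132693
T ≈ 46.33 °C — above 0 °C, consistent with complete melting.

T_f ≈ 46.3 °C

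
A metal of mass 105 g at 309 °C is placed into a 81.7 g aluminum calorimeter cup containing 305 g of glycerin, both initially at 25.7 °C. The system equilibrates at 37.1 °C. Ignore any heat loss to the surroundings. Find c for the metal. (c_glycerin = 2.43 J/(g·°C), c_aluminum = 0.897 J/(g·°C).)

c ≈ 0.325 J/(g·°C)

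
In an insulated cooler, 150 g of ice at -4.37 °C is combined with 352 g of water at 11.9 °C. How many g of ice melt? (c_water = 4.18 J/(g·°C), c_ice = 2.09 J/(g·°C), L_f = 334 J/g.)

Water can give up m c ΔT = 352·4.18·11.9 = 17509 J before reaching 0 °C.
Of that, 150·2.09·4.37 = 1370 J goes to bring the ice to 0 °C, leaving 16139 J.
To melt every bit of ice: 150·334 = 50100 J.
That's not enough to melt it all — equilibrium is at 0 °C with ice remaining.
m_melt = 16139 / L_f = 48.32 g.

m_melted ≈ 48.3 g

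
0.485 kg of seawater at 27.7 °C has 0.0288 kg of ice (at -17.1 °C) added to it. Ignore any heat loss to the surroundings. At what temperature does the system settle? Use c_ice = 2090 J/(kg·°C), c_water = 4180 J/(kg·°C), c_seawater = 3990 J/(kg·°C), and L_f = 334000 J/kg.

T_f ≈ 20.9 °C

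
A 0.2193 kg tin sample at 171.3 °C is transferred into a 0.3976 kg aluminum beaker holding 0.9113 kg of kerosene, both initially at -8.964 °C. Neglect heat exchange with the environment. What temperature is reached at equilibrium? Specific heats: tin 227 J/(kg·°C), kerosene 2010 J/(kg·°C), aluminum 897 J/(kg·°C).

With ΣQ=0 the equilibrium temperature is the m·c-weighted mean:
T_f = (49.78*171.3 + 1831.7*(-8.964) + 356.65*(-8.964)) / (49.78 + 1831.7 + 356.65)
    = -11089 / 2238.1 ≈ -4.95 °C

T_f ≈ -5.0 °C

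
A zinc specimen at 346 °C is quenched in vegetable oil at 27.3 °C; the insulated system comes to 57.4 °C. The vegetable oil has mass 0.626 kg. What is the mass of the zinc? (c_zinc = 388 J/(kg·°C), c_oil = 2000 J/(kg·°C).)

Heat lost by the zinc = heat gained by the oil:
m·388·(346 − 57.4) = 0.626·2000·(57.4 − 27.3)
111977 m = 37685  ⇒  m ≈ 0.3365 kg

m ≈ 0.337 kg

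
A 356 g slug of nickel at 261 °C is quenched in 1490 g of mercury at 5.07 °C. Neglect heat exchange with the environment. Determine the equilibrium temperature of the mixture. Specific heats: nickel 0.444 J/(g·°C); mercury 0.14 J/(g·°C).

T_f ≈ 115.4 °C

Heat lost by the nickel equals heat gained by the mercury:
356×0.444×(261 − T) = 1490×0.14×(T − 5.07)
158.06(261 − T) = 208.6(T − 5.07)
366.66 T = 42312  ⇒  T ≈ 115.40 °C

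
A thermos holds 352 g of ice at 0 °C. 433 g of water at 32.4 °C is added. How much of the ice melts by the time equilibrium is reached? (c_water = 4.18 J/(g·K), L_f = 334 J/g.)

Cooling the water to 0 °C releases 433·4.18·32.4 = 58642 J.
To melt every bit of ice: 352·334 = 117568 J.
58642 J < 117568 J, so only part of the ice melts and the system sits at 0 °C.
m_melted·334 = 58642  ⇒  m_melted ≈ 175.6 g.

m_melted ≈ 176 g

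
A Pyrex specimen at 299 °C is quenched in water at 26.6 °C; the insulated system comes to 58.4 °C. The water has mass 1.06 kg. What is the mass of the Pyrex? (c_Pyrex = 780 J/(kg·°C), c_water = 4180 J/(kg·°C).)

m ≈ 0.751 kg

Taking heat into each body as positive, Σ m c ΔT = 0:
m·780·(58.4 − 299) + 1.06·4180·(58.4 − 26.6) = 0
-187668 m = -140899
m = -140899/-187668 ≈ 0.7508 kg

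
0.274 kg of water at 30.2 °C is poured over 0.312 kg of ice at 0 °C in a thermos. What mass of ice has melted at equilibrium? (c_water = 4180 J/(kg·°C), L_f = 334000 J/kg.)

Heat available from the water dropping to 0 °C: 0.274·4180·30.2 = 34589 J.
Melting all 0.312 kg of ice would need 0.312·334000 = 104208 J.
Since 34589 < 104208 J, not all the ice melts; equilibrium is at 0 °C.
m_melted·334000 = 34589  ⇒  m_melted ≈ 0.1036 kg.

m_melted ≈ 0.104 kg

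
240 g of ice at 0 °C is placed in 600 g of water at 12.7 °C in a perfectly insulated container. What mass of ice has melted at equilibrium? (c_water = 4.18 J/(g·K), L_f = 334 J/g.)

m_melted ≈ 95.4 g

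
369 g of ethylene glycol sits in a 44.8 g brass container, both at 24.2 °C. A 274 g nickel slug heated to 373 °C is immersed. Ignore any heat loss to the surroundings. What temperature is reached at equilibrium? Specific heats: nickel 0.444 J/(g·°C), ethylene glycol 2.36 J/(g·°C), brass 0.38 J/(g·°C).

T_f = Σ m_i c_i T_i / Σ m_i c_i:
T_f = (121.66·373 + 870.84·24.2 + 17.02·24.2) / (121.66 + 870.84 + 17.02)
    = 66864 / 1009.5 ≈ 66.23 °C

T_f ≈ 66.2 °C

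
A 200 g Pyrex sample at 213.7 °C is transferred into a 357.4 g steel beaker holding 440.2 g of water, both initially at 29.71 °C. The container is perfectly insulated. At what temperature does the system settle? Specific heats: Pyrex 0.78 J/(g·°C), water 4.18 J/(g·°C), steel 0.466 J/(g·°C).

Conservation of energy gives ΣQ = 0:
200·0.78·(T − 213.7) + 440.2·4.18·(T − 29.71) + 357.4·0.466·(T − 29.71) = 0
156(T − 213.7) + 1840(T − 29.71) + 166.55(T − 29.71) = 0
(156 + 1840 + 166.55) T = 156·213.7 + 1840·29.71 + 166.55·29.71
T = 92953/2162.6 ≈ 42.98 °C

T_f ≈ 43.0 °C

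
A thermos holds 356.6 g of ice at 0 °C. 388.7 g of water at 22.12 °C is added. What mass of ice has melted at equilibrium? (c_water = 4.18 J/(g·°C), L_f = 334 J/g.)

Water can give up m c ΔT = 388.7×4.18×22.12 = 35940 J before reaching 0 °C.
Melting all 356.6 g of ice would need 356.6×334 = 119104 J.
35940 J < 119104 J, so only part of the ice melts and the system sits at 0 °C.
m_melt = 35940 / L_f = 107.6 g.

m_melted ≈ 108 g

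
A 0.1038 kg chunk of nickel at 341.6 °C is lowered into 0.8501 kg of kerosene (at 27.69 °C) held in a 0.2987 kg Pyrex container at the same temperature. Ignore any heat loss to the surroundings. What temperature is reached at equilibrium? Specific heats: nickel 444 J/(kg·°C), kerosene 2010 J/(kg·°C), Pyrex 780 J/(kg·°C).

T_f ≈ 35.0 °C

Taking heat into each body as positive, Σ m c ΔT = 0:
0.1038·444·(T − 341.6) + 0.8501·2010·(T − 27.69) + 0.2987·780·(T − 27.69) = 0
46.09(T − 341.6) + 1708.7(T − 27.69) + 232.99(T − 27.69) = 0
(46.09 + 1708.7 + 232.99) T = 46.09·341.6 + 1708.7·27.69 + 232.99·27.69
T ≈ 34.97 °C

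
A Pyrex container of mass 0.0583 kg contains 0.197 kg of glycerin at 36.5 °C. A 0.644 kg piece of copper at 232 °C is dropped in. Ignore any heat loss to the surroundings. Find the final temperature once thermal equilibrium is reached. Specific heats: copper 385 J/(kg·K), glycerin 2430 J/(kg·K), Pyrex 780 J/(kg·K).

Heat gained plus heat lost sum to zero:
0.644×385×(T − 232) + 0.197×2430×(T − 36.5) + 0.0583×780×(T − 36.5) = 0
(247.94 + 478.71 + 45.47) T = 247.94×232 + 478.71×36.5 + 45.47×36.5
T = 76655 / 772.12 = 99.3 °C

T_f ≈ 99.3 °C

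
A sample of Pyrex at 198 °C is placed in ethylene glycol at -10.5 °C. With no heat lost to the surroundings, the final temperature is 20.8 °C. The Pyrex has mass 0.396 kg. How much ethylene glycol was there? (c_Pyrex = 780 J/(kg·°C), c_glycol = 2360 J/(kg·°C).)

|Q_Pyrex| = |Q_glycol|:
0.396·780·(198 − 20.8) = m·2360·(20.8 − (-10.5))
73868 m = 54734  ⇒  m ≈ 0.741 kg

m ≈ 0.741 kg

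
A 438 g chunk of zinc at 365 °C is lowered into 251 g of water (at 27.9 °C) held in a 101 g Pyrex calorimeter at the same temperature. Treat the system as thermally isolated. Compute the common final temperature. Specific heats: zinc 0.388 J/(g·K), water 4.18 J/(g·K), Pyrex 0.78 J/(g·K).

T_f is the heat-capacity-weighted average of the initial temperatures:
T_f = (169.94·365 + 1049.2·27.9 + 78.78·27.9) / (169.94 + 1049.2 + 78.78)
    = 93500 / 1297.9 ≈ 72.04 °C

T_f ≈ 72.0 °C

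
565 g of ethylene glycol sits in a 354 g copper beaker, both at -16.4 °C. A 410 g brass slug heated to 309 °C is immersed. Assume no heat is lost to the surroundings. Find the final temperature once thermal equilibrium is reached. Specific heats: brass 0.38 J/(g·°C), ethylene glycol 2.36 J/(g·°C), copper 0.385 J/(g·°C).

Heat gained plus heat lost sum to zero:
410·0.38·(T − 309) + 565·2.36·(T − (-16.4)) + 354·0.385·(T − (-16.4)) = 0
155.8(T − 309) + 1333.4(T − (-16.4)) + 136.29(T − (-16.4)) = 0
(155.8 + 1333.4 + 136.29) T = 155.8·309 + 1333.4·(-16.4) + 136.29·(-16.4)
T = 24039/1625.5 ≈ 14.79 °C

T_f ≈ 14.8 °C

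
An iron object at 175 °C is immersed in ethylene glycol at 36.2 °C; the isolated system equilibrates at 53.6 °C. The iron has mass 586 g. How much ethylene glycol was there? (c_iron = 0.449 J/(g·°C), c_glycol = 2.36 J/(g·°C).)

|Q_iron| = |Q_glycol|:
586·0.449·(175 − 53.6) = m·2.36·(53.6 − 36.2)
41.06 m = 31942  ⇒  m ≈ 777.9 g

m ≈ 778 g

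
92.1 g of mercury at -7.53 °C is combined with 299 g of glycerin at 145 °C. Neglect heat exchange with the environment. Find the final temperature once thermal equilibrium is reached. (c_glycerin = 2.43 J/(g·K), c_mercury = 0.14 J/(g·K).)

T_f ≈ 142.3 °C

Net heat exchanged in the isolated system is zero:
299·2.43·(T − 145) + 92.1·0.14·(T − (-7.53)) = 0
739.46 T = 105256
T = 105256 / 739.46 = 142 °C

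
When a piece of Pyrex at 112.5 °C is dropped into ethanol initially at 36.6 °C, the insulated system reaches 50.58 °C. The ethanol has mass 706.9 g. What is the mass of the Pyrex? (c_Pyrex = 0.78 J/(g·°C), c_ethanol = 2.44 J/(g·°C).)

Heat lost by the Pyrex = heat gained by the ethanol:
m×0.78×(112.5 − 50.58) = 706.9×2.44×(50.58 − 36.6)
48.3 m = 24113  ⇒  m ≈ 499.3 g

m ≈ 499 g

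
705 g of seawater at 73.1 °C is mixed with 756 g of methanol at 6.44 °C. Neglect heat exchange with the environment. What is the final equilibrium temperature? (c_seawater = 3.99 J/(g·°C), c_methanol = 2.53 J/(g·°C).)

|Q_seawater| = |Q_methanol|:
705·3.99·(73.1 − T) = 756·2.53·(T − 6.44)
2813(73.1 − T) = 1912.7(T − 6.44)
4725.6 T = 217944  ⇒  T ≈ 46.12 °C

T_f ≈ 46.1 °C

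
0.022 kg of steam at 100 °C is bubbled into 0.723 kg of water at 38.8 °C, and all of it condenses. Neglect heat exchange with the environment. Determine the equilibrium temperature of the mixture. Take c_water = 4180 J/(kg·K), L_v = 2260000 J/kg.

Conservation of energy gives ΣQ = 0:
steam→water at 100 °C releases m L_v = 0.022·2260000 = 49720; condensed water 100 °C→T: 91.96(T − 100); water warms: 0.723·4180·(T − 38.8) = 3022.1(T − 38.8)
3114.1 T = 49720 + 9196 + 117259 = 176175
T ≈ 56.57 °C, under the boiling point, so the assumption holds.

T_f ≈ 56.6 °C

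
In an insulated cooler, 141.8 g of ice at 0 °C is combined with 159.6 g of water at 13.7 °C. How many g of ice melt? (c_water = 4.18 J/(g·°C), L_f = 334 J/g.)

Heat available from the water dropping to 0 °C: 159.6·4.18·13.7 = 9139.7 J.
Melting all 141.8 g of ice would need 141.8·334 = 47361 J.
9139.7 J < 47361 J, so only part of the ice melts and the system sits at 0 °C.
m_melted·334 = 9139.7  ⇒  m_melted ≈ 27.36 g.

m_melted ≈ 27.4 g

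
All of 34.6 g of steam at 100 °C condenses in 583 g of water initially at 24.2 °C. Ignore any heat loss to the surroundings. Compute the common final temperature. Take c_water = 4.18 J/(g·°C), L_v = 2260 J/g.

T_f ≈ 58.7 °C

Net heat exchanged in the isolated system is zero:
condense steam: −34.6·2260 = −78196; condensate cools 100→T: 34.6·4.18·(T − 100) = 144.63(T − 100); original water: 2436.9(T − 24.2)
2581.6 T = 78196 + 14463 + 58974 = 151633
T ≈ 58.74 °C — below 100 °C, confirming all the steam condensed.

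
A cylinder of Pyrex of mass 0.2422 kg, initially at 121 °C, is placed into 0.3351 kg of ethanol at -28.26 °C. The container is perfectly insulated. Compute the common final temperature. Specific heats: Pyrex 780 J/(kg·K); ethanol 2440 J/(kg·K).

T_f ≈ -0.2 °C

|Q_Pyrex| = |Q_ethanol|:
0.2422*780*(121 − T) = 0.3351*2440*(T − (-28.26))
188.92(121 − T) = 817.64(T − (-28.26))
1006.6 T = -247.78  ⇒  T ≈ -0.25 °C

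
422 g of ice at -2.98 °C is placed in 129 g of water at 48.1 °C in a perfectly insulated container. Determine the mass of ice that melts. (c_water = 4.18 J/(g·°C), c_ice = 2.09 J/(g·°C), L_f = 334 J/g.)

m_melted ≈ 69.8 g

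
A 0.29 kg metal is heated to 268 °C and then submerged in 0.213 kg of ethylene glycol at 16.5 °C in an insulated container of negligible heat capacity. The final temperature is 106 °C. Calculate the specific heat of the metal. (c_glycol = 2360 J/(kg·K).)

c ≈ 958 J/(kg·K)

m_s c (T_s − T_f) = m_glycol c_glycol (T_f − T_0):
0.29·c·(268 − 106) = 0.213·2360·(106 − 16.5)
46.98 c = 44990  ⇒  c ≈ 957.6 J/(kg·K)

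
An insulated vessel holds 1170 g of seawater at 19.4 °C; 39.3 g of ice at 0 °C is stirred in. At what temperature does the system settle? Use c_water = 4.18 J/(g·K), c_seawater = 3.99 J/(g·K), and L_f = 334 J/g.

Net heat exchanged in the isolated system is zero:
fusion: m_ice L_f = 39.3×334 = 13126
  warm the meltwater: 164.27 T
  seawater cools: 1170×3.99×(T − 19.4) = 4668.3(T − 19.4)
4832.6 T = 90565 − 13126 = 77439
T ≈ 16.02 °C. Since T > 0 °C, the all-ice-melts assumption holds.

T_f ≈ 16.0 °C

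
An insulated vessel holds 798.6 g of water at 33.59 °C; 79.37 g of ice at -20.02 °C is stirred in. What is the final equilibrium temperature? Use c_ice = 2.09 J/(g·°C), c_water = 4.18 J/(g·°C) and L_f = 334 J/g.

T_f ≈ 22.4 °C

Setting the total heat transfer to zero:
warm ice to 0 °C: 79.37·2.09·(0 − (-20.02)) = 3321
  latent heat to melt: 79.37·334 = 26510
  warm the meltwater: 331.77 T
  water cools: 798.6·4.18·(T − 33.59) = 3338.1(T − 33.59)
3669.9 T = 112128 − 29831 = 82298
T ≈ 22.42 °C. Since T > 0 °C, the all-ice-melts assumption holds.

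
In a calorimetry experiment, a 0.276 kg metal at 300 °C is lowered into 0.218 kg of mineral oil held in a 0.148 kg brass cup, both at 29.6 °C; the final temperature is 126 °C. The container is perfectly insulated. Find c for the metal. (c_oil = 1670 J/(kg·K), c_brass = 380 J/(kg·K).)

c ≈ 844 J/(kg·K)

Net heat exchanged in the isolated system is zero:
0.276×c×(126 − 300) + 0.218×1670×(126 − 29.6) + 0.148×380×(126 − 29.6) = 0
-48.02 c = -40517
c = -40517/-48.02 ≈ 843.7 J/(kg·K)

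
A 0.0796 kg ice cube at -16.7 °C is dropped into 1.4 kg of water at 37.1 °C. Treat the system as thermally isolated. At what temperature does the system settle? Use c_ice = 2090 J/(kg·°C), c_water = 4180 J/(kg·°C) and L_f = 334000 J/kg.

Let T be the final temperature. ΣQ_i = 0:
warm ice to 0 °C: 0.0796·2090·(0 − (-16.7)) = 2778.3
  latent heat to melt: 0.0796·334000 = 26586
  meltwater 0→T: 0.0796·4180·T = 332.73 T
  water: 5852(T − 37.1)
6184.7 T = 217109 − 29365 = 187745
T ≈ 30.36 °C. Since T > 0 °C, the all-ice-melts assumption holds.

T_f ≈ 30.4 °C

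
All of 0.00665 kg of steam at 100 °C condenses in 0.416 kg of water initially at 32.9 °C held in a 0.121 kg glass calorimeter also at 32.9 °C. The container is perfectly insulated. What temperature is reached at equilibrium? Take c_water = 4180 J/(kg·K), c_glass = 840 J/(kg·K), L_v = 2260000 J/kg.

T_f ≈ 41.9 °C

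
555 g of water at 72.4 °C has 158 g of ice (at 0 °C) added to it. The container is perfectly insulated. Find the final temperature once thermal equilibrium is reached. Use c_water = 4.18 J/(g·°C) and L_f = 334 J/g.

Energy conservation, ΣQ = 0:
melt ice: 158×334 = 52772; warm the meltwater: 660.44 T; water: 2319.9(T − 72.4)
2980.3 T = 167961 − 52772 = 115189
T ≈ 38.65 °C. Since T > 0 °C, the all-ice-melts assumption holds.

T_f ≈ 38.6 °C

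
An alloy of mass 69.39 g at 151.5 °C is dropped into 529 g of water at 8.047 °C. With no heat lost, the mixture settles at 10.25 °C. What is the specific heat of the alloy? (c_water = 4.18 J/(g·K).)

Energy conservation, ΣQ = 0:
69.39×c×(10.25 − 151.5) + 529×4.18×(10.25 − 8.047) = 0
-9801.3 c = -4871.3
c = -4871.3/-9801.3 ≈ 0.497 J/(g·K)

c ≈ 0.497 J/(g·K)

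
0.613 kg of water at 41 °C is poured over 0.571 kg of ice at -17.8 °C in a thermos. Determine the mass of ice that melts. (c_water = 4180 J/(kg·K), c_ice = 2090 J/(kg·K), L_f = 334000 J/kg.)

Water can give up m c ΔT = 0.613·4180·41 = 105056 J before reaching 0 °C.
Warming the ice to 0 °C takes 0.571·2090·17.8 = 21242 J, leaving 83814 J for melting.
Fully melting the ice requires m_ice L_f = 0.571·334000 = 190714 J.
Since 83814 < 190714 J, not all the ice melts; equilibrium is at 0 °C.
Mass melted = 83814/334000 ≈ 0.2509 kg.

m_melted ≈ 0.251 kg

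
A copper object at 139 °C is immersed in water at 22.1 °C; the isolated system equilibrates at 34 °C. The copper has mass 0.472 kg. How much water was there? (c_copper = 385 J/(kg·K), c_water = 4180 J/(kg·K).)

Heat lost by the copper = heat gained by the water:
0.472×385×(139 − 34) = m×4180×(34 − 22.1)
49742 m = 19081  ⇒  m ≈ 0.3836 kg

m ≈ 0.384 kg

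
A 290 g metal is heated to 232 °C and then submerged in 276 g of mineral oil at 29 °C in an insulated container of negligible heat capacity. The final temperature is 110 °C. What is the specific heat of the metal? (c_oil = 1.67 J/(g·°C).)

c ≈ 1.06 J/(g·°C)

Taking heat into each body as positive, Σ m c ΔT = 0:
290·c·(110 − 232) + 276·1.67·(110 − 29) = 0
-35380 c = -37335
c = -37335/-35380 ≈ 1.055 J/(g·°C)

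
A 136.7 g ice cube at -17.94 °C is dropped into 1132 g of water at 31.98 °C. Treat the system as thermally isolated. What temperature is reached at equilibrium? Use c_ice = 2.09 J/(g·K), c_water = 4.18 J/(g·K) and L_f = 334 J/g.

T_f ≈ 19.0 °C

Let T be the final temperature. ΣQ_i = 0:
ice -17.94→0 °C: 136.7·2.09·17.94 = 5125.5
  fusion: m_ice L_f = 136.7·334 = 45658
  meltwater 0→T: 136.7·4.18·T = 571.41 T
  water cools: 1132·4.18·(T − 31.98) = 4731.8(T − 31.98)
5303.2 T = 151322 − 50783 = 100538
T ≈ 18.96 °C (positive, so assuming full melt was valid).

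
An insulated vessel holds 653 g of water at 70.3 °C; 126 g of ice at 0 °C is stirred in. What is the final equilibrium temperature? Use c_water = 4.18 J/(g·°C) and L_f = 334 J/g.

T_f ≈ 46.0 °C

Energy conservation, ΣQ = 0:
latent heat to melt: 126·334 = 42084
  meltwater 0→T: 126·4.18·T = 526.68 T
  water: 2729.5(T − 70.3)
3256.2 T = 191887 − 42084 = 149803
T ≈ 46.01 °C — above 0 °C, consistent with complete melting.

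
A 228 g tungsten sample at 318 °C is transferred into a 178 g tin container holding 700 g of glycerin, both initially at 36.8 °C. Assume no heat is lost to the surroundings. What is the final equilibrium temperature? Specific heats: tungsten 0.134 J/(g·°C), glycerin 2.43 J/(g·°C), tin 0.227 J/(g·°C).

T_f ≈ 41.6 °C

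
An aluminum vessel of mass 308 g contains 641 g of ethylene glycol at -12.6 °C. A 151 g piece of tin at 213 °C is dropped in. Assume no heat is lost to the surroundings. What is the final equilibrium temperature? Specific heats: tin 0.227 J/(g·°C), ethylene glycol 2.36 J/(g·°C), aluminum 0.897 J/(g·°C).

Energy conservation, ΣQ = 0:
151·0.227·(T − 213) + 641·2.36·(T − (-12.6)) + 308·0.897·(T − (-12.6)) = 0
34.28(T − 213) + 1512.8(T − (-12.6)) + 276.28(T − (-12.6)) = 0
(34.28 + 1512.8 + 276.28) T = 34.28·213 + 1512.8·(-12.6) + 276.28·(-12.6)
T = -15241/1823.3 ≈ -8.36 °C

T_f ≈ -8.4 °C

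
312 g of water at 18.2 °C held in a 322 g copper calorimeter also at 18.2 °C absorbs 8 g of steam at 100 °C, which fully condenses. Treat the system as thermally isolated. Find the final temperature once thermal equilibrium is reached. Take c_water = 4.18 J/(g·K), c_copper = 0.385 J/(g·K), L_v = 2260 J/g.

T_f ≈ 32.4 °C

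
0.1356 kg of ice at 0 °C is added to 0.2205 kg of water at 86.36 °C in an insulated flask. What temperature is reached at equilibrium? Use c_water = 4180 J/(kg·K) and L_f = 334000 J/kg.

T_f ≈ 23.0 °C

Taking heat into each body as positive, Σ m c ΔT = 0:
latent heat to melt: 0.1356×334000 = 45290; meltwater 0→T: 0.1356×4180×T = 566.81 T; water cools: 0.2205×4180×(T − 86.36) = 921.69(T − 86.36)
1488.5 T = 79597 − 45290 = 34307
T ≈ 23.05 °C. Since T > 0 °C, the all-ice-melts assumption holds.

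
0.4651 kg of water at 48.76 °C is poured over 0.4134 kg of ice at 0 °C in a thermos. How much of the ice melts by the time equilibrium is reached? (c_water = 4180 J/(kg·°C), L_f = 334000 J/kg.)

Cooling the water to 0 °C releases 0.4651×4180×48.76 = 94795 J.
Fully melting the ice requires m_ice L_f = 0.4134×334000 = 138076 J.
Since 94795 < 138076 J, not all the ice melts; equilibrium is at 0 °C.
m_melt = 94795 / L_f = 0.2838 kg.

m_melted ≈ 0.284 kg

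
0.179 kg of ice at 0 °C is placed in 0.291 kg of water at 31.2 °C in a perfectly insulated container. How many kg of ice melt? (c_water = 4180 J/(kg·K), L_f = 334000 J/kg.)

m_melted ≈ 0.114 kg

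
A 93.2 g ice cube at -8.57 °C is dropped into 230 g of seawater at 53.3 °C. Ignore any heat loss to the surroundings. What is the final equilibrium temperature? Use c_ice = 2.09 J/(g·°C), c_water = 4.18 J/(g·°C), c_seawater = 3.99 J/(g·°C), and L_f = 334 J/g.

Sum of m c ΔT and latent-heat terms is zero:
ice -8.57→0 °C: 93.2×2.09×8.57 = 1669.3
  latent heat to melt: 93.2×334 = 31129
  meltwater 0→T: 93.2×4.18×T = 389.58 T
  seawater: 917.7(T − 53.3)
1307.3 T = 48913 − 32798 = 16115
T ≈ 12.33 °C — above 0 °C, consistent with complete melting.

T_f ≈ 12.3 °C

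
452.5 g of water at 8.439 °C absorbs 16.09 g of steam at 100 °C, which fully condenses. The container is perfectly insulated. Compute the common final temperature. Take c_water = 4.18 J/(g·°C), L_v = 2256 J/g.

T_f ≈ 30.1 °C

Net heat exchanged in the isolated system is zero:
latent heat released on condensation: 16.09×2256 = 36299; condensate cools 100→T: 16.09×4.18×(T − 100) = 67.26(T − 100); water warms: 452.5×4.18×(T − 8.439) = 1891.4(T − 8.439)
1958.7 T = 36299 + 6725.6 + 15962 = 58987
T ≈ 30.12 °C — below 100 °C, confirming all the steam condensed.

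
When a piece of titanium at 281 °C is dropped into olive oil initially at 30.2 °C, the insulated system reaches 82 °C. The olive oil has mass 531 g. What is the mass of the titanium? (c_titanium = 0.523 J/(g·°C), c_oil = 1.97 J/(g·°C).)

Energy conservation, ΣQ = 0:
m×0.523×(82 − 281) + 531×1.97×(82 − 30.2) = 0
-104.08 m = -54186
m = -54186/-104.08 ≈ 520.6 g

m ≈ 521 g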